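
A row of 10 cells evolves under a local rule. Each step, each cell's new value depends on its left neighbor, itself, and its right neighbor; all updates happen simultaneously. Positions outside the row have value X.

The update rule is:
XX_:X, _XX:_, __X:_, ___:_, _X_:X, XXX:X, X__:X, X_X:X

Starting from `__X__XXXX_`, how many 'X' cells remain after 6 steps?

8

X_XX__XXXX
XX_XX__XXX
XXX_XX__XX
XXXX_XX__X
XXXXX_XX__
XXXXXX_XX_
count of X: 8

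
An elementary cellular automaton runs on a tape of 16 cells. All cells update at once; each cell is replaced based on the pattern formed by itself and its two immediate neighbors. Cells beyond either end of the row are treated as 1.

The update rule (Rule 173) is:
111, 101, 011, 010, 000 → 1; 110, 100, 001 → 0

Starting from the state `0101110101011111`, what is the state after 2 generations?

1111011111111111

1111101111111111
1111011111111111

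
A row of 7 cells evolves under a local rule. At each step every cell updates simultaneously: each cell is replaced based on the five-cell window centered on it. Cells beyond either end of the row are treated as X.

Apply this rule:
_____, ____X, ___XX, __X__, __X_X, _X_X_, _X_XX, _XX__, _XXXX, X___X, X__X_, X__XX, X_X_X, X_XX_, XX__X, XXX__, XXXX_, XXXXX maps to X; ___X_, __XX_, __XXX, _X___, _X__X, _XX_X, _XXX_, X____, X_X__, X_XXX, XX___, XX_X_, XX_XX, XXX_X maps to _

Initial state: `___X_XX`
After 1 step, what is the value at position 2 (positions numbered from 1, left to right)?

_X_XX_X
position 2 holds X

X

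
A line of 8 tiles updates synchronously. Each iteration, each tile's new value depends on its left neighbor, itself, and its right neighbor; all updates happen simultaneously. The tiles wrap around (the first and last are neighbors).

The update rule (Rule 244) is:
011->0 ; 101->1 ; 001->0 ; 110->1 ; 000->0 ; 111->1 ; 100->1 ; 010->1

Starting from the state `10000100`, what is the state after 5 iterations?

01101100

11000110
01100011
10110001
11011000
01101100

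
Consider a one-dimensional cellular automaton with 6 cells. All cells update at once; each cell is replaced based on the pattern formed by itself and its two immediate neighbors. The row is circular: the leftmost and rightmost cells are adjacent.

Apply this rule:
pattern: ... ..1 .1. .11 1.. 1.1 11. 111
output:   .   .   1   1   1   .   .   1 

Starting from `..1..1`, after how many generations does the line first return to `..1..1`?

1.11.1
..1..1

2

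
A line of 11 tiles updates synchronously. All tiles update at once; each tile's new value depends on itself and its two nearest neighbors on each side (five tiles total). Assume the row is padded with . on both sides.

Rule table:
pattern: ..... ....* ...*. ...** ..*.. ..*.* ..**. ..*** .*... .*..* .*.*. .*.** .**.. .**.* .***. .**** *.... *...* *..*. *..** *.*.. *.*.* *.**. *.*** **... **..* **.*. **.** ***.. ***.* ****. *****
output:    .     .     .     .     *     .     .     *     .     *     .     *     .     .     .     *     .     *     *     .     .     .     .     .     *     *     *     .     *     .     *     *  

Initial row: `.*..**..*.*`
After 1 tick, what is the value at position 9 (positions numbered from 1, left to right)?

.**...**...
position 9 holds .

.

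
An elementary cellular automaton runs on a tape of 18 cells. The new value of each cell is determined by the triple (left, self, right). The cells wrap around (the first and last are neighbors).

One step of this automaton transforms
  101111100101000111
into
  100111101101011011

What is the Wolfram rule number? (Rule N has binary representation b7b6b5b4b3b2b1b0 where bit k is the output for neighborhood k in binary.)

199

position 3: 111 → 1  (bit 7 = 1)
position 0: 110 → 1  (bit 6 = 1)
position 1: 101 → 0  (bit 5 = 0)
position 7: 100 → 0  (bit 4 = 0)
position 2: 011 → 0  (bit 3 = 0)
position 9: 010 → 1  (bit 2 = 1)
position 8: 001 → 1  (bit 1 = 1)
position 13: 000 → 1  (bit 0 = 1)
bits b7..b0 = 11000111 = 199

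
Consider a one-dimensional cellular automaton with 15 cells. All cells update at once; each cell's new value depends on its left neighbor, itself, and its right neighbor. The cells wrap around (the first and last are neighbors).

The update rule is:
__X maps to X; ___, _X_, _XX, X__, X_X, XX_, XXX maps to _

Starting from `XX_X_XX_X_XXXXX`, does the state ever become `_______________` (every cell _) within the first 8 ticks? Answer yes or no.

yes

tick 1: _______________
all cells are _ at tick 1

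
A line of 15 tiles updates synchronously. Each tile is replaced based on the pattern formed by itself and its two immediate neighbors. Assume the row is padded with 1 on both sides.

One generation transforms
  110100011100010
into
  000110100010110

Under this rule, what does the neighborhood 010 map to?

At position 3 the neighborhood is 010; the next row has 1 there.

1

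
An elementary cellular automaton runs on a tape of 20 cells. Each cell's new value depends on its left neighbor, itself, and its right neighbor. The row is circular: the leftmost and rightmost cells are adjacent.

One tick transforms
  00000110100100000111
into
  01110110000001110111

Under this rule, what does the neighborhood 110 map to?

At position 6 the neighborhood is 110; the next row has 1 there.

1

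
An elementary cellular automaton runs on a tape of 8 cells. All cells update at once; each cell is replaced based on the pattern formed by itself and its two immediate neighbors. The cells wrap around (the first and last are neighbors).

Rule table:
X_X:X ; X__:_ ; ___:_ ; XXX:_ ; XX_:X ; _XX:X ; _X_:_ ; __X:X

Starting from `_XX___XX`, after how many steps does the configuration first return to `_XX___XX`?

15

XXX__XXX
__X_XX__
_X_XXX__
X_XX_X__
_XXXX__X
XX__X_X_
XX_X_X_X
_XX_X_XX
XXXX_XXX
___XXX__
__XX_X__
_XXXX___
XX__X___
XX_X___X
_XX___XX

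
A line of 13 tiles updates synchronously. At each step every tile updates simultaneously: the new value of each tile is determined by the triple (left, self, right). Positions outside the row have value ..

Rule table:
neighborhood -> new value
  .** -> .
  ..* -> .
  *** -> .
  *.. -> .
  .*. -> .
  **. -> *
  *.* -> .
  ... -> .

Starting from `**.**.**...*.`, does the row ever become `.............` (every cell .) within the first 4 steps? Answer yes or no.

yes

step 1: .*..*..*.....
step 2: .............
all cells are . at step 2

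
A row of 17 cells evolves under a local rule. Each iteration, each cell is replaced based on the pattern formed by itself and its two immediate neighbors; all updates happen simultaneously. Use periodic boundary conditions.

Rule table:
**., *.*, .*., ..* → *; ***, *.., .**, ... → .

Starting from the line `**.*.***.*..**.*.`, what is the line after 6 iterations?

..*.**.*****.*..*

iteration 1: .****..***.*.****
iteration 2: *...*.*..****...*
iteration 3: *..****.*...*..*.
iteration 4: *.*...***..**.***
iteration 5: ***..*..*.*.**...
iteration 6: ..*.**.*****.*..*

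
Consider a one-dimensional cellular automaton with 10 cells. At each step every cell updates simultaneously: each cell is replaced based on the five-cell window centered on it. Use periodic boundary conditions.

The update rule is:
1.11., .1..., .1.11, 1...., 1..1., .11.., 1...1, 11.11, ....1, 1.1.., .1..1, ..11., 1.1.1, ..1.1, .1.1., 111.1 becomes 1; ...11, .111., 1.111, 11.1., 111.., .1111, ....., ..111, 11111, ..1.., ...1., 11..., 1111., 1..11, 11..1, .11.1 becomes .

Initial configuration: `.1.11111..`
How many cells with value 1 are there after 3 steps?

6

.11......1
111.1..1.1
..1.11111.
count of 1: 6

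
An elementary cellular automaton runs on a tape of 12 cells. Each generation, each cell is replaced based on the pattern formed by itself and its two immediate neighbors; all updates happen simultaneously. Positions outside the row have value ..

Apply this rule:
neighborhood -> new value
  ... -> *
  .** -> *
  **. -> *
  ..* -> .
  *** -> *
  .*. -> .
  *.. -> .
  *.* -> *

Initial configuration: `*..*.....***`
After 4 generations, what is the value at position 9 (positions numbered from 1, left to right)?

.....***.***
****.*******
************
************
position 9 holds *

*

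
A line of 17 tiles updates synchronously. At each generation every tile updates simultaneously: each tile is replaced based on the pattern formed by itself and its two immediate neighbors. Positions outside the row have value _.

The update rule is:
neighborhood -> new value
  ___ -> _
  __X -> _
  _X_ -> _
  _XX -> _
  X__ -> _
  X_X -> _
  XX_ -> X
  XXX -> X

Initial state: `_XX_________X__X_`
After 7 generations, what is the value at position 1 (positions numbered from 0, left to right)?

__X______________
_________________
_________________  (fixed point — unchanged through generation 7)
position 1 holds _

_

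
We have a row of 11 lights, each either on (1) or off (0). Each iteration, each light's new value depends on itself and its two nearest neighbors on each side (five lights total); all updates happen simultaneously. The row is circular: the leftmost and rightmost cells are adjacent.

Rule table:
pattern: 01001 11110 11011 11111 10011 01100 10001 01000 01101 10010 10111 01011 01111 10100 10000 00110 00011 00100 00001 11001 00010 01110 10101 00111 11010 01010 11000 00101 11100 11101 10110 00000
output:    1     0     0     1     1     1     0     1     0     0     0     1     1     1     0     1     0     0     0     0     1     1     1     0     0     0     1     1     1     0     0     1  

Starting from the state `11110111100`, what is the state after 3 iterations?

10101100101

01000010101
01100110101
10101100101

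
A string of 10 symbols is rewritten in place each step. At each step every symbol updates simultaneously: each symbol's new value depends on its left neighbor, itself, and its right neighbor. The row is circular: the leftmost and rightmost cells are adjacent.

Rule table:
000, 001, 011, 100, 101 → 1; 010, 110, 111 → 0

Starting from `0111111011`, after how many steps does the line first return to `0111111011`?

1100000110
1011111101
0110000011
1101111110
1011000001
0110111111
1101100000
1011011111
0110110000
1101101111
0011011000
1110110111
0001101100
1111011011
0000110110
1111101101
0000011011
1111110110
1000001101
0111111011

20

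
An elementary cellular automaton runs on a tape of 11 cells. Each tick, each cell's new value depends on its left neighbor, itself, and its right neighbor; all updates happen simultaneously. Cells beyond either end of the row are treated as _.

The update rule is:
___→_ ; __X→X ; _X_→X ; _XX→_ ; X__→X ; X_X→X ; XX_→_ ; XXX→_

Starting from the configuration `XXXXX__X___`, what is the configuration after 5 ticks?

_____XXXX__
____X____X_
___XXX__XXX
__X___XX___
_XXX_X__X__

_XXX_X__X__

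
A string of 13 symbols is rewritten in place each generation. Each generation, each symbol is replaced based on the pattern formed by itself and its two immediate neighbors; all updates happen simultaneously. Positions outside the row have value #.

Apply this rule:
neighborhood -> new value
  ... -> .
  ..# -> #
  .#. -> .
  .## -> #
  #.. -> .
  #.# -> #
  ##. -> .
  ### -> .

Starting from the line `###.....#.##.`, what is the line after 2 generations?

generation 1: .......#.##.#
generation 2: ......#.##.##

......#.##.##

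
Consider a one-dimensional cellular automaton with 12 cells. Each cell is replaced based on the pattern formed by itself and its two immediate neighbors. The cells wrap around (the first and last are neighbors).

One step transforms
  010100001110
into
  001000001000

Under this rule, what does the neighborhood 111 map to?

At position 9 the neighborhood is 111; the next row has 0 there.

0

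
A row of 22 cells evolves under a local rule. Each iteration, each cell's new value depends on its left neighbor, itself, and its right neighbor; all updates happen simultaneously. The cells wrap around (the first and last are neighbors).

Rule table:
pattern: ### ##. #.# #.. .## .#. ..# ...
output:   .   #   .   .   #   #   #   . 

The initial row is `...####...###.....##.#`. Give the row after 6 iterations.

..##..#..##.#....###.#
.###.##.###.#...##.#.#
.#.#.##.#.#.#..###.#.#
.#.#.##.#.#.#.##.#.#.#
.#.#.##.#.#.#.##.#.#.#  (fixed point — unchanged through iteration 6)

.#.#.##.#.#.#.##.#.#.#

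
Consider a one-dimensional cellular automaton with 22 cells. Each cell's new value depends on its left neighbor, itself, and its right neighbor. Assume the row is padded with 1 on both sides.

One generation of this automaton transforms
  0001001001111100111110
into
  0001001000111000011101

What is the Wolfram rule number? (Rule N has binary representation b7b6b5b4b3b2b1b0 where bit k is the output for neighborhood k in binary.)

164

position 10: 111 → 1  (bit 7 = 1)
position 13: 110 → 0  (bit 6 = 0)
position 21: 101 → 1  (bit 5 = 1)
position 0: 100 → 0  (bit 4 = 0)
position 9: 011 → 0  (bit 3 = 0)
position 3: 010 → 1  (bit 2 = 1)
position 2: 001 → 0  (bit 1 = 0)
position 1: 000 → 0  (bit 0 = 0)
bits b7..b0 = 10100100 = 164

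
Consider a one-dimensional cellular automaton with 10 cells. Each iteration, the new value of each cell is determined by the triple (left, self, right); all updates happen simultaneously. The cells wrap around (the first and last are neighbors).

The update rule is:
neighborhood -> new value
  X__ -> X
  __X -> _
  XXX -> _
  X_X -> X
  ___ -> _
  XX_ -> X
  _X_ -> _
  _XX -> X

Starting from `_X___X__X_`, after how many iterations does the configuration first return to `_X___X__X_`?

__X___X__X
X__X___X__
_X__X___X_
__X__X___X
X__X__X___
_X__X__X__
__X__X__X_
___X__X__X
X___X__X__
_X___X__X_

10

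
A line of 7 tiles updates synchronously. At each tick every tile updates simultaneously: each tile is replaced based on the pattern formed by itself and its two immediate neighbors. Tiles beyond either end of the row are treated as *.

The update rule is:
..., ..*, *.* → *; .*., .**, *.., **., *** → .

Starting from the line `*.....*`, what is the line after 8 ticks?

.*..*.*

tick 1: ..****.
tick 2: .*....*
tick 3: *..***.
tick 4: ..*...*
tick 5: .*..**.
tick 6: *..*..*
tick 7: ..*..*.
tick 8: .*..*.*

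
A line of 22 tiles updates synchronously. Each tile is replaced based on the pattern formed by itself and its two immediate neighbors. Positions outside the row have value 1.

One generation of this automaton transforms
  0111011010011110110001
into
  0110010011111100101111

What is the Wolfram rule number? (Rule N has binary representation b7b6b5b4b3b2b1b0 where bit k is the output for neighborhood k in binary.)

position 2: 111 → 1  (bit 7 = 1)
position 3: 110 → 0  (bit 6 = 0)
position 0: 101 → 0  (bit 5 = 0)
position 9: 100 → 1  (bit 4 = 1)
position 1: 011 → 1  (bit 3 = 1)
position 8: 010 → 1  (bit 2 = 1)
position 10: 001 → 1  (bit 1 = 1)
position 19: 000 → 1  (bit 0 = 1)
bits b7..b0 = 10011111 = 159

159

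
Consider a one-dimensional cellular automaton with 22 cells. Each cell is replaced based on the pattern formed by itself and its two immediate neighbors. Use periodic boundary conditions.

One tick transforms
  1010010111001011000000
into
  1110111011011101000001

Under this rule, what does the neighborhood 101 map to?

At position 1 the neighborhood is 101; the next row has 1 there.

1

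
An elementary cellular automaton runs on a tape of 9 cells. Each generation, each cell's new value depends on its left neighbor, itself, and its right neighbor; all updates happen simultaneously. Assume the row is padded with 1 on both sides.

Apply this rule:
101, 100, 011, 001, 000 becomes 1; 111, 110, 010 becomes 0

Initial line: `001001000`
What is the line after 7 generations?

110110111
001101100
111011011
000110110
111101101
000011011
111110110

111110110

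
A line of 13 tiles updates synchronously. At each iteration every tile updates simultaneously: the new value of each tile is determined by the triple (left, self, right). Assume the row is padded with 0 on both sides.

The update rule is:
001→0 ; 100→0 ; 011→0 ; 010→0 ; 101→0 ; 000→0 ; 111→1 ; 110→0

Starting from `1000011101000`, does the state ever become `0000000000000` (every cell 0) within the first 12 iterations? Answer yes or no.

iteration 1: 0000001000000
iteration 2: 0000000000000
all cells are 0 at iteration 2

yes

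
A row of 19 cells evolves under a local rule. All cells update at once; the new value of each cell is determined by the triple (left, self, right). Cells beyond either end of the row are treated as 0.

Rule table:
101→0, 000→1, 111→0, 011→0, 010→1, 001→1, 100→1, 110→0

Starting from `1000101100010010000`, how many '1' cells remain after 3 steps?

1111100011111111111
0000011100000000000
1111100011111111111
count of 1: 16

16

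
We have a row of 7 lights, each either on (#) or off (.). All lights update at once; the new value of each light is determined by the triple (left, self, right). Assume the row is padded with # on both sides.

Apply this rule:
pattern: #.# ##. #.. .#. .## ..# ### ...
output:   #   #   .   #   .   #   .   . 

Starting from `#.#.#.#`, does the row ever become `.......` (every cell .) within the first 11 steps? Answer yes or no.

######.
.....##
....#..
...##.#
..#.##.
.###.##
#..##..
#.#.#.#  (repeats step 0; period 8)
step 11: ....#..
step 11 is ....#.., still not uniform .

no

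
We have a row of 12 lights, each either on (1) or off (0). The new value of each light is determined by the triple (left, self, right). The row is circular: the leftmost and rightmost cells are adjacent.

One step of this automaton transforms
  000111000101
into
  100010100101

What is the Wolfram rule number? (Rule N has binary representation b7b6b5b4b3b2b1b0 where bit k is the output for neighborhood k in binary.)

position 4: 111 → 1  (bit 7 = 1)
position 5: 110 → 0  (bit 6 = 0)
position 10: 101 → 0  (bit 5 = 0)
position 0: 100 → 1  (bit 4 = 1)
position 3: 011 → 0  (bit 3 = 0)
position 9: 010 → 1  (bit 2 = 1)
position 2: 001 → 0  (bit 1 = 0)
position 1: 000 → 0  (bit 0 = 0)
bits b7..b0 = 10010100 = 148

148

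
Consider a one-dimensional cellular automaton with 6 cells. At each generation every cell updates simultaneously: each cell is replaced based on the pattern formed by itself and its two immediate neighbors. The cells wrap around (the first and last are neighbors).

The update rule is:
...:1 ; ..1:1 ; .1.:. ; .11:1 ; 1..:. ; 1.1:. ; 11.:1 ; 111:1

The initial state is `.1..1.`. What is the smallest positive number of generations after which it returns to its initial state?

1..1..
..1..1
.1..1.

3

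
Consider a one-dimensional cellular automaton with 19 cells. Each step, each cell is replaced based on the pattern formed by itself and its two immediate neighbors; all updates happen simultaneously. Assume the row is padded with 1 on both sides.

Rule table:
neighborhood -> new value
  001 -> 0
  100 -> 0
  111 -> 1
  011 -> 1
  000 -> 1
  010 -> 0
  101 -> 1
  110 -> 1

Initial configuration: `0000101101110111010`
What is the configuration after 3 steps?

0110011111111111101
1110011111111111111
1110011111111111111

1110011111111111111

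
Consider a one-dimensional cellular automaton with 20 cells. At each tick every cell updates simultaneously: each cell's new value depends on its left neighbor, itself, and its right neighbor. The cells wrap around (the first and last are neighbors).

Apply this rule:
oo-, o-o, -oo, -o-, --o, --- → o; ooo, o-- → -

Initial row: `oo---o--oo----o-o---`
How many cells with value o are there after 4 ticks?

tick 1: oo-ooo-ooo-oooooo-oo
tick 2: -ooo-ooo-ooo----ooo-
tick 3: oo-ooo-ooo-o-oooo-o-
tick 4: oooo-ooo-ooooo--oooo
count of o: 16

16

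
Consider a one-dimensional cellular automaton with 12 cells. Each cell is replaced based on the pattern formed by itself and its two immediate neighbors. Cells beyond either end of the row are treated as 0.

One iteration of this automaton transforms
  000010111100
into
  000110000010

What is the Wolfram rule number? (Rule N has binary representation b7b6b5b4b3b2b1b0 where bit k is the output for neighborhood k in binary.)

position 7: 111 → 0  (bit 7 = 0)
position 9: 110 → 0  (bit 6 = 0)
position 5: 101 → 0  (bit 5 = 0)
position 10: 100 → 1  (bit 4 = 1)
position 6: 011 → 0  (bit 3 = 0)
position 4: 010 → 1  (bit 2 = 1)
position 3: 001 → 1  (bit 1 = 1)
position 0: 000 → 0  (bit 0 = 0)
bits b7..b0 = 00010110 = 22

22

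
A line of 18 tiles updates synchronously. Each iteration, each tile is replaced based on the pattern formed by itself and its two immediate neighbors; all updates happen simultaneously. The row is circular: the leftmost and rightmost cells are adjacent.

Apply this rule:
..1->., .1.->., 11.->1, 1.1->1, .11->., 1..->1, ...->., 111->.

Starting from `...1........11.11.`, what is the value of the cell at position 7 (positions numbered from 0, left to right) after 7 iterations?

....1........11.11
1....1........11.1
11....1........11.
.11....1........11
1.11....1........1
11.11....1........
.11.11....1.......
position 7 holds .

.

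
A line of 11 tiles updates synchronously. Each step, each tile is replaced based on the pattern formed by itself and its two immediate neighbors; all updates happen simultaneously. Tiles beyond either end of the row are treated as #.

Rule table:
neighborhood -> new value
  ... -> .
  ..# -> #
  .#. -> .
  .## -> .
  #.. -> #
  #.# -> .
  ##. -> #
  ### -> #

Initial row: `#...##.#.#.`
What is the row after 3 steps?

###..#.#.#.

step 1: ##.#.#.....
step 2: ##....#...#
step 3: ###..#.#.#.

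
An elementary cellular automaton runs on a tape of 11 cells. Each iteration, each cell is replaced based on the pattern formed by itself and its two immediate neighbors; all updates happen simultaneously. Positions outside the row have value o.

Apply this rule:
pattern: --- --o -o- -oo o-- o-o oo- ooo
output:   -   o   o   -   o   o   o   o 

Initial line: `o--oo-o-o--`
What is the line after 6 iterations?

oooooooo-oo

ooo-ooooooo
oooo-oooooo
ooooo-ooooo
oooooo-oooo
ooooooo-ooo
oooooooo-oo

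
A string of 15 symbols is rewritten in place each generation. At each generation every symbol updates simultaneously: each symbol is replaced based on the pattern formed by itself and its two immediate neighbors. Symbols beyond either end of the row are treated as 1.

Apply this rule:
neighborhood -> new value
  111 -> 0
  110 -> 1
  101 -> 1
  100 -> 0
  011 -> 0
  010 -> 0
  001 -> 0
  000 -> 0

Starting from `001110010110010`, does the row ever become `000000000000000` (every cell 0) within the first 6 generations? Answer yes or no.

yes

000010001010001
000000000100000
000000000000000
all cells are 0 at generation 3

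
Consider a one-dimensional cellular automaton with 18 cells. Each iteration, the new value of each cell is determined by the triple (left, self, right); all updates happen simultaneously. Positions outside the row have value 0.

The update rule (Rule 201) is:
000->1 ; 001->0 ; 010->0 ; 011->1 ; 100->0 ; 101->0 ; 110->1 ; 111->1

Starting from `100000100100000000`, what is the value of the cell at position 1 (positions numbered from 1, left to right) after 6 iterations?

1

iteration 1: 001110000001111111
iteration 2: 101110111101111111
iteration 3: 001110111101111111
iteration 4: 101110111101111111  (repeats iteration 2; period 2)
iteration 6: 101110111101111111
position 1 holds 1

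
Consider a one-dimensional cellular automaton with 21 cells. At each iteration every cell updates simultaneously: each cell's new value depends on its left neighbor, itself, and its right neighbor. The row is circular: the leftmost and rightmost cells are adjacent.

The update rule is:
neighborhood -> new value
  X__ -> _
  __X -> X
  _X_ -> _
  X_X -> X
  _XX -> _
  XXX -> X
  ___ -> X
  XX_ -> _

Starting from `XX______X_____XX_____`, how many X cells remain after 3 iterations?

___XXXXX__XXXX___XXXX
_XX_XXX__X_XX__XX_XX_
X__X_X__X_X___X__X___
count of X: 7

7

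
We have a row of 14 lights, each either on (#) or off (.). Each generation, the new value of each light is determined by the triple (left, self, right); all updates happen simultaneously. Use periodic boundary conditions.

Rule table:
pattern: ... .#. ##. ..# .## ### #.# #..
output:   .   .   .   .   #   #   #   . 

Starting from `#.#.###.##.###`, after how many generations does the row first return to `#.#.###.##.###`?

14

.#.###.##.####
#.###.##.####.
.###.##.####.#
###.##.####.#.
##.##.####.#.#
#.##.####.#.##
.##.####.#.###
##.####.#.###.
#.####.#.###.#
.####.#.###.##
####.#.###.##.
###.#.###.##.#
##.#.###.##.##
#.#.###.##.###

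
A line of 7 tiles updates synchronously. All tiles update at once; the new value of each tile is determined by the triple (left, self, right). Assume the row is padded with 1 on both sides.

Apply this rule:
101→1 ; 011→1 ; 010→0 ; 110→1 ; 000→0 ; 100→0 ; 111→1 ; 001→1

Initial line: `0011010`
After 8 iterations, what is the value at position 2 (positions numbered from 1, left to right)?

1

0111101
1111111
1111111  (fixed point — unchanged through iteration 8)
position 2 holds 1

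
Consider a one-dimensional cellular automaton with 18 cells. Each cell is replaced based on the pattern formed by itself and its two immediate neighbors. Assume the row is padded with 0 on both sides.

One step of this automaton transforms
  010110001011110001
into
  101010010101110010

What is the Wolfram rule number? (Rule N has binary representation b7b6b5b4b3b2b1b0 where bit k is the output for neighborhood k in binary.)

position 11: 111 → 1  (bit 7 = 1)
position 4: 110 → 1  (bit 6 = 1)
position 2: 101 → 1  (bit 5 = 1)
position 5: 100 → 0  (bit 4 = 0)
position 3: 011 → 0  (bit 3 = 0)
position 1: 010 → 0  (bit 2 = 0)
position 0: 001 → 1  (bit 1 = 1)
position 6: 000 → 0  (bit 0 = 0)
bits b7..b0 = 11100010 = 226

226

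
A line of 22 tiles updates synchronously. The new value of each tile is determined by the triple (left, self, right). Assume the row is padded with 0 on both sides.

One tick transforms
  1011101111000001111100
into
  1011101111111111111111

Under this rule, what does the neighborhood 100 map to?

At position 10 the neighborhood is 100; the next row has 1 there.

1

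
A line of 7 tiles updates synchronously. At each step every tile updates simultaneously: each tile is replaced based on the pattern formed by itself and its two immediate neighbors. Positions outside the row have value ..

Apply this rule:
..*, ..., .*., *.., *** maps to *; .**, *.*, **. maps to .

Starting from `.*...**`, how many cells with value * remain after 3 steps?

2

*****..
.***.**
*.*....
count of *: 2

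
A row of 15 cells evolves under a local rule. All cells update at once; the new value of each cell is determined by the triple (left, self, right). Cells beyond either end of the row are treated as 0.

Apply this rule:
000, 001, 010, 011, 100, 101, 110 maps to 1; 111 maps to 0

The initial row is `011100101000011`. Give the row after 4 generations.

111100000000001

110111111111111
111100000000001
100111111111111
111100000000001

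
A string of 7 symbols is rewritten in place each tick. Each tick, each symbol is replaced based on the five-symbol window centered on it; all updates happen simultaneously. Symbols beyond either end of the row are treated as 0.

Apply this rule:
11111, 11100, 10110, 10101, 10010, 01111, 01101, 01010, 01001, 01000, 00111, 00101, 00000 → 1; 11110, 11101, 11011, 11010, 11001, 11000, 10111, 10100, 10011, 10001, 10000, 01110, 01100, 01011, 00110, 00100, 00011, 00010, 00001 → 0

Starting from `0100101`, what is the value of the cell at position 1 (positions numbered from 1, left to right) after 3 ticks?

tick 1: 0011110
tick 2: 0011010
tick 3: 0001001
position 1 holds 0

0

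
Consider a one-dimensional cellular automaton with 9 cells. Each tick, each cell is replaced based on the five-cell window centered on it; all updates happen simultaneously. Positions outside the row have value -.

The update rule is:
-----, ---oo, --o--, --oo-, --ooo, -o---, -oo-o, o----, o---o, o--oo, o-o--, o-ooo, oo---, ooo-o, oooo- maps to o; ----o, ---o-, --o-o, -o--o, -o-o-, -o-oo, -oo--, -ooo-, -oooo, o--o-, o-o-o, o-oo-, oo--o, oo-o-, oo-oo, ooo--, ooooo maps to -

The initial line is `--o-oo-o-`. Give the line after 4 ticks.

o-oo---o-

-----o-oo
ooo------
o--oooooo
o-oo---o-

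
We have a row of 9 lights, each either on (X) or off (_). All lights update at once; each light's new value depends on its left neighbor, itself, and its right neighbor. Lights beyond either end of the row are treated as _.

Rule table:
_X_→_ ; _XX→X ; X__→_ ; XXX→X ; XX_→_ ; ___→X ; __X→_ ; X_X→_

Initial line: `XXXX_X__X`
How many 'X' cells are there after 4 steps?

XXX______
XX__XXXXX
X___XXXX_
__X_XXX__
count of X: 4

4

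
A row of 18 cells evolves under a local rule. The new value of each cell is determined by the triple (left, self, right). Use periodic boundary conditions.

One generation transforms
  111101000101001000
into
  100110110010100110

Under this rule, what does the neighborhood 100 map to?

At position 6 the neighborhood is 100; the next row has 1 there.

1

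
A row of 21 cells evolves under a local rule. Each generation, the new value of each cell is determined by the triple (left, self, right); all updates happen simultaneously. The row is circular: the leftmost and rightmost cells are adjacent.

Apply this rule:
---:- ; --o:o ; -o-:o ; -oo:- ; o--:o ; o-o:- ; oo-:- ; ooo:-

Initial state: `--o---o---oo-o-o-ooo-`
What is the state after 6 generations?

-ooo-ooo-o---o-o----o
---------oo-oo-oo--oo
o-------o--------oo--
oo-----ooo------o--oo
--o---o---o----oooo--
-ooo-ooo-ooo--o----o-

-ooo-ooo-ooo--o----o-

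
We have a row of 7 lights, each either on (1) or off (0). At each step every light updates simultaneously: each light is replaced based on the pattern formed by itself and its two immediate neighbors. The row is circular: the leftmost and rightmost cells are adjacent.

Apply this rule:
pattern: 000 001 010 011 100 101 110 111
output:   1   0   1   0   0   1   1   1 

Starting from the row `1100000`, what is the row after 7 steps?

1110001

0101110
0110110
0011010
1001110
1000111
1010011
1110001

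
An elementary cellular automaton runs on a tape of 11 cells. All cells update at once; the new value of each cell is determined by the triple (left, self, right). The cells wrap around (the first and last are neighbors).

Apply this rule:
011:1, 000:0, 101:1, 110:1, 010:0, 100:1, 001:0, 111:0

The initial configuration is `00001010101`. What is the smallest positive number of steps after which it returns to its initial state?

11

10000101010
01000010101
10100001010
01010000101
10101000010
01010100001
10101010000
01010101000
00101010100
00010101010
00001010101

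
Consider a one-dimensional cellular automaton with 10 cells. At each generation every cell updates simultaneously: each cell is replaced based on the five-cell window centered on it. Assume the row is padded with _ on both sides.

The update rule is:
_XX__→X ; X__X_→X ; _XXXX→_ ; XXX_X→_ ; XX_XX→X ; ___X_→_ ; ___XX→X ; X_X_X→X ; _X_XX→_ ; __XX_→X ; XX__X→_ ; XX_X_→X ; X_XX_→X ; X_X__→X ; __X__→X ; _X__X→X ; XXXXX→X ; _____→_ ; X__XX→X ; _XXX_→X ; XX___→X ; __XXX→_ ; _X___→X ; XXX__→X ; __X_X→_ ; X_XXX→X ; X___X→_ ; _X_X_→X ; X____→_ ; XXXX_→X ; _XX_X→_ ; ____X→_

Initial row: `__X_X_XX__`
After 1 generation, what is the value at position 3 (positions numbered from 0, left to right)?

X

generation 1: ___XX_XXX_
position 3 holds X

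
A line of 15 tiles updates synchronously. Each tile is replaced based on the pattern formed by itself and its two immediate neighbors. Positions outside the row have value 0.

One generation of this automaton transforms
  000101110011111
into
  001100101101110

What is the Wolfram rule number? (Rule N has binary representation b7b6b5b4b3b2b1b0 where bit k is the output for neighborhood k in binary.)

150

position 6: 111 → 1  (bit 7 = 1)
position 7: 110 → 0  (bit 6 = 0)
position 4: 101 → 0  (bit 5 = 0)
position 8: 100 → 1  (bit 4 = 1)
position 5: 011 → 0  (bit 3 = 0)
position 3: 010 → 1  (bit 2 = 1)
position 2: 001 → 1  (bit 1 = 1)
position 0: 000 → 0  (bit 0 = 0)
bits b7..b0 = 10010110 = 150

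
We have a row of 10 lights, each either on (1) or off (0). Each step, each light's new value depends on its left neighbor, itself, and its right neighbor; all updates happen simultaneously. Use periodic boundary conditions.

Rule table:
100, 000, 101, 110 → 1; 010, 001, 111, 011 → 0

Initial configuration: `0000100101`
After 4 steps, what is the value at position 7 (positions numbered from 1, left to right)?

0

1110010010
0011001001
1001100100
0100110010
position 7 holds 0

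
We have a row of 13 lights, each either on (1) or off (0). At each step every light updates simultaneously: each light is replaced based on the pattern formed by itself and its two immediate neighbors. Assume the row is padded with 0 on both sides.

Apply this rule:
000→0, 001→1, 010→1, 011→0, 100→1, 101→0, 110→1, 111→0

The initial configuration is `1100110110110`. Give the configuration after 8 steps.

1000110110101

0111010010011
1001011111101
1111000000101
0001100001101
0010110010101
0110011110101
1011100010101
1000110110101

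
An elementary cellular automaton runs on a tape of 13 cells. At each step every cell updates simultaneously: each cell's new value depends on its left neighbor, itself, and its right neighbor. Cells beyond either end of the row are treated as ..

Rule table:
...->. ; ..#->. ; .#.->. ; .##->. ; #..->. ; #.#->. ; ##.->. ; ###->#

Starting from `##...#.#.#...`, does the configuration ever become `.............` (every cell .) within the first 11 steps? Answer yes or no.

yes

step 1: .............
all cells are . at step 1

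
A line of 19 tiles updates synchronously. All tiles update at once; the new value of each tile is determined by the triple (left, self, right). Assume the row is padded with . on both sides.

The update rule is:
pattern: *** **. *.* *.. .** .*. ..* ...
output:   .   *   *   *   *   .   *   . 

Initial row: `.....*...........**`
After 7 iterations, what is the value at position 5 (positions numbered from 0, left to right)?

.

iteration 1: ....*.*.........***
iteration 2: ...*.*.*.......**.*
iteration 3: ..*.*.*.*.....****.
iteration 4: .*.*.*.*.*...**..**
iteration 5: *.*.*.*.*.*.*******
iteration 6: .*.*.*.*.*.**.....*
iteration 7: *.*.*.*.*.****...*.
position 5 holds .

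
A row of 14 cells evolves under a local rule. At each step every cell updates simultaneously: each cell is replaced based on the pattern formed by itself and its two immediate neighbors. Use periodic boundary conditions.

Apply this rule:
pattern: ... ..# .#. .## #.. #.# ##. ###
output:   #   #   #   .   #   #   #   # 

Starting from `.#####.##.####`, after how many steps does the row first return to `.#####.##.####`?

step 1: #.#####.##.###
step 2: ##.#####.##.##
step 3: ###.#####.##.#
step 4: ####.#####.##.
step 5: .####.#####.##
step 6: #.####.#####.#
step 7: ##.####.#####.
step 8: .##.####.#####
step 9: #.##.####.####
step 10: ##.##.####.###
step 11: ###.##.####.##
step 12: ####.##.####.#
step 13: #####.##.####.
step 14: .#####.##.####

14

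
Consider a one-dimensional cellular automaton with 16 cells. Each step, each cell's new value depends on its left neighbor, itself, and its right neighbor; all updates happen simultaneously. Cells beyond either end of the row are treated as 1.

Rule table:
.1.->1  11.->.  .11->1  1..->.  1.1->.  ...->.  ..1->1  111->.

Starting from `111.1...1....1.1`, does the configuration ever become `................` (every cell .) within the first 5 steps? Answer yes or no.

....1..11...11.1
...11.11...11..1
..11..1...11..11
.11..11..11..11.
.1..11..11..11..
step 5 is .1..11..11..11.., still not uniform .

no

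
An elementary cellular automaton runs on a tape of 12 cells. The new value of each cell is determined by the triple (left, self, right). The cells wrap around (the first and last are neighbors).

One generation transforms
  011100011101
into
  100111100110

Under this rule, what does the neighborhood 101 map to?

1

At position 0 the neighborhood is 101; the next row has 1 there.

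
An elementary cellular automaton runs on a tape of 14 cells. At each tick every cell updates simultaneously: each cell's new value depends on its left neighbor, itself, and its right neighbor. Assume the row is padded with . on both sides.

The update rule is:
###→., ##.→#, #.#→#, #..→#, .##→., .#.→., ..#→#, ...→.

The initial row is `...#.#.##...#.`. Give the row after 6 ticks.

.#.#.#.#.#.#.#

..#.#.#.##.#.#
.#.#.#.#.##.#.
#.#.#.#.#.##.#
.#.#.#.#.#.##.
#.#.#.#.#.#.##
.#.#.#.#.#.#.#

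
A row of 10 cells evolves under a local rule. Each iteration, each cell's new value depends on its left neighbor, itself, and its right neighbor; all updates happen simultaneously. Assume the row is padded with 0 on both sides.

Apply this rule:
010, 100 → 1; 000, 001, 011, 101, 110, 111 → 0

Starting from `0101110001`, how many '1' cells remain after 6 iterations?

iteration 1: 0100001001
iteration 2: 0110001101
iteration 3: 0001000001
iteration 4: 0001100001
iteration 5: 0000010001
iteration 6: 0000011001
count of 1: 3

3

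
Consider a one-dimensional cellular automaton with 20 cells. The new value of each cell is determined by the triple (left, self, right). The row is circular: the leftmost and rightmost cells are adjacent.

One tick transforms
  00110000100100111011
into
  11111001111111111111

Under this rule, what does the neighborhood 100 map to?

At position 0 the neighborhood is 100; the next row has 1 there.

1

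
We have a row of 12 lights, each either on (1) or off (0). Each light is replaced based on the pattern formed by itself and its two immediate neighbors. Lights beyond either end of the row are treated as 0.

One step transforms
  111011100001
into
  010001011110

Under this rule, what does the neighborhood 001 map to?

At position 10 the neighborhood is 001; the next row has 1 there.

1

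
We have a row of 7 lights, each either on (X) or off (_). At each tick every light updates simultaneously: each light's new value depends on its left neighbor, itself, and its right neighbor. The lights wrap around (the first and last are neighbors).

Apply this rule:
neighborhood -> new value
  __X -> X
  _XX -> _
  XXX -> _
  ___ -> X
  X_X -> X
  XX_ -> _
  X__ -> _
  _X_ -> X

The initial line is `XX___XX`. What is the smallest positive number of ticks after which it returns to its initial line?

14

___XX__
XXX___X
____XX_
XXXX___
_____XX
_XXXX__
X_____X
__XXXX_
XX_____
___XXXX
_XX____
X___XXX
__XX___
XX___XX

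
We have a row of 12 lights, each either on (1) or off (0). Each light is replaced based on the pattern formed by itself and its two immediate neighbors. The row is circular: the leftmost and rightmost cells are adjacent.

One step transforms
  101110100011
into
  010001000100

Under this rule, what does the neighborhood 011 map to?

At position 2 the neighborhood is 011; the next row has 0 there.

0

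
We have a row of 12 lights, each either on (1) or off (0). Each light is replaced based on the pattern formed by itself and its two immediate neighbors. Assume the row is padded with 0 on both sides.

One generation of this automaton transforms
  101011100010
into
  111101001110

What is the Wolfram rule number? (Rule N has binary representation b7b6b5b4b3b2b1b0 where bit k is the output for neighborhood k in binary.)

167

position 5: 111 → 1  (bit 7 = 1)
position 6: 110 → 0  (bit 6 = 0)
position 1: 101 → 1  (bit 5 = 1)
position 7: 100 → 0  (bit 4 = 0)
position 4: 011 → 0  (bit 3 = 0)
position 0: 010 → 1  (bit 2 = 1)
position 9: 001 → 1  (bit 1 = 1)
position 8: 000 → 1  (bit 0 = 1)
bits b7..b0 = 10100111 = 167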